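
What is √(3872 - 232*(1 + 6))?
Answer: 2*√562 ≈ 47.413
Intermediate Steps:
√(3872 - 232*(1 + 6)) = √(3872 - 232*7) = √(3872 - 1624) = √2248 = 2*√562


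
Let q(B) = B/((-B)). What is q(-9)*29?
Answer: -29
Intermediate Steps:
q(B) = -1 (q(B) = B*(-1/B) = -1)
q(-9)*29 = -1*29 = -29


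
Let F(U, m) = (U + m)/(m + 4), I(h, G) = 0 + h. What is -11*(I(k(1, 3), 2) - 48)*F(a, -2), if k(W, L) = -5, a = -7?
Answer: -5247/2 ≈ -2623.5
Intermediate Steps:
I(h, G) = h
F(U, m) = (U + m)/(4 + m)
-11*(I(k(1, 3), 2) - 48)*F(a, -2) = -11*(-5 - 48)*(-7 - 2)/(4 - 2) = -(-583)*-9/2 = -(-583)*(½)*(-9) = -(-583)*(-9)/2 = -11*477/2 = -5247/2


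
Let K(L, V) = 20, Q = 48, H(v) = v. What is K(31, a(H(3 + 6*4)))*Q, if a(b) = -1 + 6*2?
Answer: 960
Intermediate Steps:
a(b) = 11 (a(b) = -1 + 12 = 11)
K(31, a(H(3 + 6*4)))*Q = 20*48 = 960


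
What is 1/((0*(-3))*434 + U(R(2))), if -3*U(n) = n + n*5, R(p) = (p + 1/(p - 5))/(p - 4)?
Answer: 3/5 ≈ 0.60000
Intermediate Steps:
R(p) = (p + 1/(-5 + p))/(-4 + p)
U(n) = -2*n (U(n) = -(n + n*5)/3 = -(n + 5*n)/3 = -2*n)
1/((0*(-3))*434 + U(R(2))) = 1/((0*(-3))*434 - 2*(1 + 2**2 - 5*2)/(20 + 2**2 - 9*2)) = 1/(0*434 - 2*(1 + 4 - 10)/(20 + 4 - 18)) = 1/(0 - 2*(-5)/6) = 1/(0 - (-5)/3) = 1/(0 - 2*(-5/6)) = 1/(0 + 5/3) = 1/(5/3) = 3/5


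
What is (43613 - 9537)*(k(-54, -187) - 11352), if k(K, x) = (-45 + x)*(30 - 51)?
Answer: -220812480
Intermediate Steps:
k(K, x) = 945 - 21*x (k(K, x) = (-45 + x)*(-21) = 945 - 21*x)
(43613 - 9537)*(k(-54, -187) - 11352) = (43613 - 9537)*((945 - 21*(-187)) - 11352) = 34076*((945 + 3927) - 11352) = 34076*(4872 - 11352) = 34076*(-6480) = -220812480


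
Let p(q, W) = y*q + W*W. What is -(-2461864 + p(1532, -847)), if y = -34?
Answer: 1796543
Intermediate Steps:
p(q, W) = W**2 - 34*q (p(q, W) = -34*q + W*W = -34*q + W**2 = W**2 - 34*q)
-(-2461864 + p(1532, -847)) = -(-2461864 + ((-847)**2 - 34*1532)) = -(-2461864 + (717409 - 52088)) = -(-2461864 + 665321) = -1*(-1796543) = 1796543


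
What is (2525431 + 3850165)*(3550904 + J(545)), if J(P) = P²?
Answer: 24532840740684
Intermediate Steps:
(2525431 + 3850165)*(3550904 + J(545)) = (2525431 + 3850165)*(3550904 + 545²) = 6375596*(3550904 + 297025) = 6375596*3847929 = 24532840740684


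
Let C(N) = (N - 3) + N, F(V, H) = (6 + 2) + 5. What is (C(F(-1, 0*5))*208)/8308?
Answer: 1196/2077 ≈ 0.57583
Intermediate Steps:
F(V, H) = 13 (F(V, H) = 8 + 5 = 13)
C(N) = -3 + 2*N (C(N) = (-3 + N) + N = -3 + 2*N)
(C(F(-1, 0*5))*208)/8308 = ((-3 + 2*13)*208)/8308 = ((-3 + 26)*208)*(1/8308) = (23*208)*(1/8308) = 4784*(1/8308) = 1196/2077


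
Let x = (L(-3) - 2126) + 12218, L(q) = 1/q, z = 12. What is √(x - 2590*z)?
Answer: 7*I*√3855/3 ≈ 144.87*I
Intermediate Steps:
x = 30275/3 (x = (1/(-3) - 2126) + 12218 = (-⅓ - 2126) + 12218 = -6379/3 + 12218 = 30275/3 ≈ 10092.)
√(x - 2590*z) = √(30275/3 - 2590*12) = √(30275/3 - 31080) = √(-62965/3) = 7*I*√3855/3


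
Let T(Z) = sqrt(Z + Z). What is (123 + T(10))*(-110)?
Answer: -13530 - 220*sqrt(5) ≈ -14022.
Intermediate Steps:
T(Z) = sqrt(2)*sqrt(Z) (T(Z) = sqrt(2*Z) = sqrt(2)*sqrt(Z))
(123 + T(10))*(-110) = (123 + sqrt(2)*sqrt(10))*(-110) = (123 + 2*sqrt(5))*(-110) = -13530 - 220*sqrt(5)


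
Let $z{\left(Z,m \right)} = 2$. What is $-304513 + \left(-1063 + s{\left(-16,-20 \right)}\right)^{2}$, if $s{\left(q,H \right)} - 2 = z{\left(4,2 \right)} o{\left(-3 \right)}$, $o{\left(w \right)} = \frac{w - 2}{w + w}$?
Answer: $\frac{7359067}{9} \approx 8.1767 \cdot 10^{5}$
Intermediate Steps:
$o{\left(w \right)} = \frac{-2 + w}{2 w}$
$s{\left(q,H \right)} = \frac{11}{3}$ ($s{\left(q,H \right)} = 2 + 2 \frac{-2 - 3}{2 \left(-3\right)} = 2 + 2 \cdot \frac{1}{2} \left(- \frac{1}{3}\right) \left(-5\right) = 2 + 2 \cdot \frac{5}{6} = 2 + \frac{5}{3} = \frac{11}{3}$)
$-304513 + \left(-1063 + s{\left(-16,-20 \right)}\right)^{2} = -304513 + \left(-1063 + \frac{11}{3}\right)^{2} = -304513 + \left(- \frac{3178}{3}\right)^{2} = -304513 + \frac{10099684}{9} = \frac{7359067}{9}$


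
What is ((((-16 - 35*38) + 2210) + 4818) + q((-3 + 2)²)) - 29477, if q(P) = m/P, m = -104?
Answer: -23899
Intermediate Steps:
q(P) = -104/P
((((-16 - 35*38) + 2210) + 4818) + q((-3 + 2)²)) - 29477 = ((((-16 - 35*38) + 2210) + 4818) - 104/(-3 + 2)²) - 29477 = ((((-16 - 1330) + 2210) + 4818) - 104/((-1)²)) - 29477 = (((-1346 + 2210) + 4818) - 104/1) - 29477 = ((864 + 4818) - 104*1) - 29477 = (5682 - 104) - 29477 = 5578 - 29477 = -23899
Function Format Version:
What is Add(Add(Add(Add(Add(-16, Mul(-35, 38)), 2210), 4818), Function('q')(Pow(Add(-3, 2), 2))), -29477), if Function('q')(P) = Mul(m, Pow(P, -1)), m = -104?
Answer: -23899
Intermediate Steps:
Function('q')(P) = Mul(-104, Pow(P, -1))
Add(Add(Add(Add(Add(-16, Mul(-35, 38)), 2210), 4818), Function('q')(Pow(Add(-3, 2), 2))), -29477) = Add(Add(Add(Add(Add(-16, Mul(-35, 38)), 2210), 4818), Mul(-104, Pow(Pow(Add(-3, 2), 2), -1))), -29477) = Add(Add(Add(Add(Add(-16, -1330), 2210), 4818), Mul(-104, Pow(Pow(-1, 2), -1))), -29477) = Add(Add(Add(Add(-1346, 2210), 4818), Mul(-104, Pow(1, -1))), -29477) = Add(Add(Add(864, 4818), Mul(-104, 1)), -29477) = Add(Add(5682, -104), -29477) = Add(5578, -29477) = -23899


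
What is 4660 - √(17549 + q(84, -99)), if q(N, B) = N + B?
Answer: 4660 - √17534 ≈ 4527.6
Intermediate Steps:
q(N, B) = B + N
4660 - √(17549 + q(84, -99)) = 4660 - √(17549 + (-99 + 84)) = 4660 - √(17549 - 15) = 4660 - √17534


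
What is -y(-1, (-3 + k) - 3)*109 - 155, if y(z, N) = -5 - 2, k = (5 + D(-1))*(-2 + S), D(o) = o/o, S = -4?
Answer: 608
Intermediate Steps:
D(o) = 1
k = -36 (k = (5 + 1)*(-2 - 4) = 6*(-6) = -36)
y(z, N) = -7
-y(-1, (-3 + k) - 3)*109 - 155 = -1*(-7)*109 - 155 = 7*109 - 155 = 763 - 155 = 608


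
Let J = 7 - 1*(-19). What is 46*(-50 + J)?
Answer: -1104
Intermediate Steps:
J = 26 (J = 7 + 19 = 26)
46*(-50 + J) = 46*(-50 + 26) = 46*(-24) = -1104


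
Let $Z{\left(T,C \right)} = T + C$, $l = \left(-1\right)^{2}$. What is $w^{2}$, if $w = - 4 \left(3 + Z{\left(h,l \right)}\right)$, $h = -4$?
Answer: $0$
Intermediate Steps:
$l = 1$
$Z{\left(T,C \right)} = C + T$
$w = 0$ ($w = - 4 \left(3 + \left(1 - 4\right)\right) = - 4 \left(3 - 3\right) = \left(-4\right) 0 = 0$)
$w^{2} = 0^{2} = 0$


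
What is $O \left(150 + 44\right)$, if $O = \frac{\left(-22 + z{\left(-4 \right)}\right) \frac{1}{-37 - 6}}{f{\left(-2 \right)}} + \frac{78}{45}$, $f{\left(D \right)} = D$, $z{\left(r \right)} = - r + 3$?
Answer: $\frac{195067}{645} \approx 302.43$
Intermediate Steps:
$z{\left(r \right)} = 3 - r$
$O = \frac{2011}{1290}$ ($O = \frac{\left(-22 + \left(3 - -4\right)\right) \frac{1}{-37 - 6}}{-2} + \frac{78}{45} = \frac{-22 + \left(3 + 4\right)}{-43} \left(- \frac{1}{2}\right) + 78 \cdot \frac{1}{45} = \left(-22 + 7\right) \left(- \frac{1}{43}\right) \left(- \frac{1}{2}\right) + \frac{26}{15} = \left(-15\right) \left(- \frac{1}{43}\right) \left(- \frac{1}{2}\right) + \frac{26}{15} = \frac{15}{43} \left(- \frac{1}{2}\right) + \frac{26}{15} = - \frac{15}{86} + \frac{26}{15} = \frac{2011}{1290} \approx 1.5589$)
$O \left(150 + 44\right) = \frac{2011 \left(150 + 44\right)}{1290} = \frac{2011}{1290} \cdot 194 = \frac{195067}{645}$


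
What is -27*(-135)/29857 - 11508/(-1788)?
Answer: 29175968/4448693 ≈ 6.5583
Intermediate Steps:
-27*(-135)/29857 - 11508/(-1788) = 3645*(1/29857) - 11508*(-1/1788) = 3645/29857 + 959/149 = 29175968/4448693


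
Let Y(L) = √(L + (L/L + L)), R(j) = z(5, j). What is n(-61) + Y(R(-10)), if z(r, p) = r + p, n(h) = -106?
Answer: -106 + 3*I ≈ -106.0 + 3.0*I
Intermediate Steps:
z(r, p) = p + r
R(j) = 5 + j (R(j) = j + 5 = 5 + j)
Y(L) = √(1 + 2*L) (Y(L) = √(L + (1 + L)) = √(1 + 2*L))
n(-61) + Y(R(-10)) = -106 + √(1 + 2*(5 - 10)) = -106 + √(1 + 2*(-5)) = -106 + √(1 - 10) = -106 + √(-9) = -106 + 3*I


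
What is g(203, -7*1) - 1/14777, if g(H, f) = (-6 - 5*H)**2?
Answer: 15404150656/14777 ≈ 1.0424e+6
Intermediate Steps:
g(203, -7*1) - 1/14777 = (6 + 5*203)**2 - 1/14777 = (6 + 1015)**2 - 1*1/14777 = 1021**2 - 1/14777 = 1042441 - 1/14777 = 15404150656/14777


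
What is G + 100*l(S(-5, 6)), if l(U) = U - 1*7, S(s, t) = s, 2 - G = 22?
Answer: -1220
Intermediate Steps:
G = -20 (G = 2 - 1*22 = 2 - 22 = -20)
l(U) = -7 + U (l(U) = U - 7 = -7 + U)
G + 100*l(S(-5, 6)) = -20 + 100*(-7 - 5) = -20 + 100*(-12) = -20 - 1200 = -1220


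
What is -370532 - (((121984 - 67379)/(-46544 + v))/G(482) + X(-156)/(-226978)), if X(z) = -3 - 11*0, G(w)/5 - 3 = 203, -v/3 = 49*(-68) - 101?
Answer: -156987407293321948/423681106915 ≈ -3.7053e+5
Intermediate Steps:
v = 10299 (v = -3*(49*(-68) - 101) = -3*(-3332 - 101) = -3*(-3433) = 10299)
G(w) = 1030 (G(w) = 15 + 5*203 = 15 + 1015 = 1030)
X(z) = -3 (X(z) = -3 + 0 = -3)
-370532 - (((121984 - 67379)/(-46544 + v))/G(482) + X(-156)/(-226978)) = -370532 - (((121984 - 67379)/(-46544 + 10299))/1030 - 3/(-226978)) = -370532 - ((54605/(-36245))*(1/1030) - 3*(-1/226978)) = -370532 - ((54605*(-1/36245))*(1/1030) + 3/226978) = -370532 - (-10921/7249*1/1030 + 3/226978) = -370532 - (-10921/7466470 + 3/226978) = -370532 - 1*(-614106832/423681106915) = -370532 + 614106832/423681106915 = -156987407293321948/423681106915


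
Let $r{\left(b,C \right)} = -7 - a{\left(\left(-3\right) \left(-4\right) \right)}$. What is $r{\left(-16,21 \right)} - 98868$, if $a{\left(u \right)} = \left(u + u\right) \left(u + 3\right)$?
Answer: $-99235$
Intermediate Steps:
$a{\left(u \right)} = 2 u \left(3 + u\right)$
$r{\left(b,C \right)} = -367$ ($r{\left(b,C \right)} = -7 - 2 \left(\left(-3\right) \left(-4\right)\right) \left(3 - -12\right) = -7 - 2 \cdot 12 \left(3 + 12\right) = -7 - 2 \cdot 12 \cdot 15 = -7 - 360 = -367$)
$r{\left(-16,21 \right)} - 98868 = -367 - 98868 = -99235$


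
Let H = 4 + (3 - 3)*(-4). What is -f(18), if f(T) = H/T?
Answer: -2/9 ≈ -0.22222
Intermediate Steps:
H = 4 (H = 4 + 0*(-4) = 4 + 0 = 4)
f(T) = 4/T
-f(18) = -4/18 = -1*2/9 = -2/9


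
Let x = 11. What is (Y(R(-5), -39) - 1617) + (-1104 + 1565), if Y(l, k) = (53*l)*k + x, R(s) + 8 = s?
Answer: 25726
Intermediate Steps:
R(s) = -8 + s
Y(l, k) = 11 + 53*k*l (Y(l, k) = (53*l)*k + 11 = 53*k*l + 11 = 11 + 53*k*l)
(Y(R(-5), -39) - 1617) + (-1104 + 1565) = ((11 + 53*(-39)*(-8 - 5)) - 1617) + (-1104 + 1565) = ((11 + 53*(-39)*(-13)) - 1617) + 461 = ((11 + 26871) - 1617) + 461 = (26882 - 1617) + 461 = 25265 + 461 = 25726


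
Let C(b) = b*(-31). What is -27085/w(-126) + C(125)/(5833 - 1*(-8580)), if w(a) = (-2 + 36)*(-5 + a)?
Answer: 373116855/64195502 ≈ 5.8122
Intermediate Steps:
C(b) = -31*b
w(a) = -170 + 34*a (w(a) = 34*(-5 + a) = -170 + 34*a)
-27085/w(-126) + C(125)/(5833 - 1*(-8580)) = -27085/(-170 + 34*(-126)) + (-31*125)/(5833 - 1*(-8580)) = -27085/(-170 - 4284) - 3875/(5833 + 8580) = -27085/(-4454) - 3875/14413 = -27085*(-1/4454) - 3875*1/14413 = 27085/4454 - 3875/14413 = 373116855/64195502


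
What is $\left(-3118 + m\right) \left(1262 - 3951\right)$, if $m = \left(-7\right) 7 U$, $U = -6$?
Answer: $7593736$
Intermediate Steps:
$m = 294$ ($m = \left(-7\right) 7 \left(-6\right) = \left(-49\right) \left(-6\right) = 294$)
$\left(-3118 + m\right) \left(1262 - 3951\right) = \left(-3118 + 294\right) \left(1262 - 3951\right) = \left(-2824\right) \left(-2689\right) = 7593736$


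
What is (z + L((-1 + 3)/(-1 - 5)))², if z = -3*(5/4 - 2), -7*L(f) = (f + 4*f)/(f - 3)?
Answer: 3721/784 ≈ 4.7462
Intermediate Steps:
L(f) = -5*f/(7*(-3 + f)) (L(f) = -(f + 4*f)/(7*(f - 3)) = -5*f/(7*(-3 + f)))
z = 9/4 (z = -3*(5*(¼) - 2) = -3*(5/4 - 2) = -3*(-¾) = 9/4 ≈ 2.2500)
(z + L((-1 + 3)/(-1 - 5)))² = (9/4 - 5*(-1 + 3)/(-1 - 5)/(-21 + 7*((-1 + 3)/(-1 - 5))))² = (9/4 - 5*2/(-6)/(-21 + 7*(2/(-6))))² = (9/4 - 5*2*(-⅙)/(-21 + 7*(2*(-⅙))))² = (9/4 - 5*(-⅓)/(-21 + 7*(-⅓)))² = (9/4 - 5*(-⅓)/(-21 - 7/3))² = (9/4 - 5*(-⅓)/(-70/3))² = (9/4 - 5*(-⅓)*(-3/70))² = (9/4 - 1/14)² = (61/28)² = 3721/784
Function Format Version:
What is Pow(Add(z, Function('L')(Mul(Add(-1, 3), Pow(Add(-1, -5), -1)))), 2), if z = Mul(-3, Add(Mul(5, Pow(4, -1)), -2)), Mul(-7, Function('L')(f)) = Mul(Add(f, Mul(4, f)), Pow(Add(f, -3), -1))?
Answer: Rational(3721, 784) ≈ 4.7462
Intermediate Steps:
Function('L')(f) = Mul(Rational(-5, 7), f, Pow(Add(-3, f), -1)) (Function('L')(f) = Mul(Rational(-1, 7), Mul(Add(f, Mul(4, f)), Pow(Add(f, -3), -1))) = Mul(Rational(-1, 7), Mul(Mul(5, f), Pow(Add(-3, f), -1))) = Mul(Rational(-1, 7), Mul(5, f, Pow(Add(-3, f), -1))) = Mul(Rational(-5, 7), f, Pow(Add(-3, f), -1)))
z = Rational(9, 4) (z = Mul(-3, Add(Mul(5, Rational(1, 4)), -2)) = Mul(-3, Add(Rational(5, 4), -2)) = Mul(-3, Rational(-3, 4)) = Rational(9, 4) ≈ 2.2500)
Pow(Add(z, Function('L')(Mul(Add(-1, 3), Pow(Add(-1, -5), -1)))), 2) = Pow(Add(Rational(9, 4), Mul(-5, Mul(Add(-1, 3), Pow(Add(-1, -5), -1)), Pow(Add(-21, Mul(7, Mul(Add(-1, 3), Pow(Add(-1, -5), -1)))), -1))), 2) = Pow(Add(Rational(9, 4), Mul(-5, Mul(2, Pow(-6, -1)), Pow(Add(-21, Mul(7, Mul(2, Pow(-6, -1)))), -1))), 2) = Pow(Add(Rational(9, 4), Mul(-5, Mul(2, Rational(-1, 6)), Pow(Add(-21, Mul(7, Mul(2, Rational(-1, 6)))), -1))), 2) = Pow(Add(Rational(9, 4), Mul(-5, Rational(-1, 3), Pow(Add(-21, Mul(7, Rational(-1, 3))), -1))), 2) = Pow(Add(Rational(9, 4), Mul(-5, Rational(-1, 3), Pow(Add(-21, Rational(-7, 3)), -1))), 2) = Pow(Add(Rational(9, 4), Mul(-5, Rational(-1, 3), Pow(Rational(-70, 3), -1))), 2) = Pow(Add(Rational(9, 4), Mul(-5, Rational(-1, 3), Rational(-3, 70))), 2) = Pow(Add(Rational(9, 4), Rational(-1, 14)), 2) = Pow(Rational(61, 28), 2) = Rational(3721, 784)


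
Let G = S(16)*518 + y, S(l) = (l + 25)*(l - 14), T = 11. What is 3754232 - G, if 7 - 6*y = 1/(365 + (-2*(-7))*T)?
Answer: 5779202276/1557 ≈ 3.7118e+6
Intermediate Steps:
S(l) = (-14 + l)*(25 + l) (S(l) = (25 + l)*(-14 + l) = (-14 + l)*(25 + l))
y = 1816/1557 (y = 7/6 - 1/(6*(365 - 2*(-7)*11)) = 7/6 - 1/(6*(365 + 14*11)) = 7/6 - 1/(6*(365 + 154)) = 7/6 - ⅙/519 = 7/6 - ⅙*1/519 = 7/6 - 1/3114 = 1816/1557 ≈ 1.1663)
G = 66136948/1557 (G = (-350 + 16² + 11*16)*518 + 1816/1557 = (-350 + 256 + 176)*518 + 1816/1557 = 82*518 + 1816/1557 = 42476 + 1816/1557 = 66136948/1557 ≈ 42477.)
3754232 - G = 3754232 - 1*66136948/1557 = 3754232 - 66136948/1557 = 5779202276/1557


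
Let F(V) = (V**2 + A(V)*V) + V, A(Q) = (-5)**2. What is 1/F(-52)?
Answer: 1/1352 ≈ 0.00073965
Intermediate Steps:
A(Q) = 25
F(V) = V**2 + 26*V (F(V) = (V**2 + 25*V) + V = V**2 + 26*V)
1/F(-52) = 1/(-52*(26 - 52)) = 1/(-52*(-26)) = 1/1352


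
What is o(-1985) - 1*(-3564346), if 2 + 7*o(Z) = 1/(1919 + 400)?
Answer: 57860023981/16233 ≈ 3.5643e+6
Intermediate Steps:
o(Z) = -4637/16233 (o(Z) = -2/7 + 1/(7*(1919 + 400)) = -2/7 + (⅐)/2319 = -2/7 + (⅐)*(1/2319) = -2/7 + 1/16233 = -4637/16233)
o(-1985) - 1*(-3564346) = -4637/16233 - 1*(-3564346) = -4637/16233 + 3564346 = 57860023981/16233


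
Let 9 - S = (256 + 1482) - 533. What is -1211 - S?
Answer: -15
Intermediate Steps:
S = -1196 (S = 9 - ((256 + 1482) - 533) = 9 - (1738 - 533) = 9 - 1*1205 = 9 - 1205 = -1196)
-1211 - S = -1211 - 1*(-1196) = -1211 + 1196 = -15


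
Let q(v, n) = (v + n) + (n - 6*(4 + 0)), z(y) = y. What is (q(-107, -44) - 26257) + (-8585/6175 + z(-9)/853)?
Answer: -27892750296/1053455 ≈ -26477.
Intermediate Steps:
q(v, n) = -24 + v + 2*n (q(v, n) = (n + v) + (n - 6*4) = (n + v) + (n - 1*24) = (n + v) + (n - 24) = (n + v) + (-24 + n) = -24 + v + 2*n)
(q(-107, -44) - 26257) + (-8585/6175 + z(-9)/853) = ((-24 - 107 + 2*(-44)) - 26257) + (-8585/6175 - 9/853) = ((-24 - 107 - 88) - 26257) + (-8585*1/6175 - 9*1/853) = (-219 - 26257) + (-1717/1235 - 9/853) = -26476 - 1475716/1053455 = -27892750296/1053455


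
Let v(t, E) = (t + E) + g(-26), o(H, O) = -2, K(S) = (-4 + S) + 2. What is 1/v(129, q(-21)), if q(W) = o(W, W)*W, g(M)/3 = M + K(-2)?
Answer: 1/81 ≈ 0.012346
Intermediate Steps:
K(S) = -2 + S
g(M) = -12 + 3*M (g(M) = 3*(M + (-2 - 2)) = 3*(M - 4) = 3*(-4 + M) = -12 + 3*M)
q(W) = -2*W
v(t, E) = -90 + E + t (v(t, E) = (t + E) + (-12 + 3*(-26)) = (E + t) + (-12 - 78) = (E + t) - 90 = -90 + E + t)
1/v(129, q(-21)) = 1/(-90 - 2*(-21) + 129) = 1/(-90 + 42 + 129) = 1/81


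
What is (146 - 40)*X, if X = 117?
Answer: 12402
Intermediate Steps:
(146 - 40)*X = (146 - 40)*117 = 106*117 = 12402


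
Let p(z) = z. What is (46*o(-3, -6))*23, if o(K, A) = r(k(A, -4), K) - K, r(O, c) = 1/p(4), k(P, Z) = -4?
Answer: 6877/2 ≈ 3438.5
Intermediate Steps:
r(O, c) = ¼ (r(O, c) = 1/4 = ¼)
o(K, A) = ¼ - K
(46*o(-3, -6))*23 = (46*(¼ - 1*(-3)))*23 = (46*(¼ + 3))*23 = (46*(13/4))*23 = (299/2)*23 = 6877/2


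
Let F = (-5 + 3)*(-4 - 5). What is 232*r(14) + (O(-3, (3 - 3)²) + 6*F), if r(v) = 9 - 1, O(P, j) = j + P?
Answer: 1961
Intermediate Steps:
F = 18 (F = -2*(-9) = 18)
O(P, j) = P + j
r(v) = 8
232*r(14) + (O(-3, (3 - 3)²) + 6*F) = 232*8 + ((-3 + (3 - 3)²) + 6*18) = 1856 + ((-3 + 0²) + 108) = 1856 + ((-3 + 0) + 108) = 1856 + (-3 + 108) = 1856 + 105 = 1961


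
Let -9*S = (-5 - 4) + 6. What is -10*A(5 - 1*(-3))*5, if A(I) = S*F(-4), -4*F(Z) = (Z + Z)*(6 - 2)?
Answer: -400/3 ≈ -133.33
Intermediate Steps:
S = ⅓ (S = -((-5 - 4) + 6)/9 = -(-9 + 6)/9 = -⅑*(-3) = ⅓ ≈ 0.33333)
F(Z) = -2*Z (F(Z) = -(Z + Z)*(6 - 2)/4 = -2*Z*4/4 = -2*Z)
A(I) = 8/3 (A(I) = (-2*(-4))/3 = (⅓)*8 = 8/3)
-10*A(5 - 1*(-3))*5 = -10*8/3*5 = -80/3*5 = -400/3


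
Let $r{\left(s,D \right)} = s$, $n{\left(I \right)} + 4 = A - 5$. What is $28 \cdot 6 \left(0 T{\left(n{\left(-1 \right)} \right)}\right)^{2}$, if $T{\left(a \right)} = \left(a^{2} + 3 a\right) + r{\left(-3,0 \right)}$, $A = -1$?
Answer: $0$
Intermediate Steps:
$n{\left(I \right)} = -10$ ($n{\left(I \right)} = -4 - 6 = -10$)
$T{\left(a \right)} = -3 + a^{2} + 3 a$ ($T{\left(a \right)} = \left(a^{2} + 3 a\right) - 3 = -3 + a^{2} + 3 a$)
$28 \cdot 6 \left(0 T{\left(n{\left(-1 \right)} \right)}\right)^{2} = 28 \cdot 6 \left(0 \left(-3 + \left(-10\right)^{2} + 3 \left(-10\right)\right)\right)^{2} = 168 \left(0 \left(-3 + 100 - 30\right)\right)^{2} = 168 \left(0 \cdot 67\right)^{2} = 168 \cdot 0^{2} = 168 \cdot 0 = 0$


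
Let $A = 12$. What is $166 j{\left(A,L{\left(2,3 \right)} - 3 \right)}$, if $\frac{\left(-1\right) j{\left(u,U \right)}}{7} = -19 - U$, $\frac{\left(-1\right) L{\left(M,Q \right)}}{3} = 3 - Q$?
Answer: $18592$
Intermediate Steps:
$L{\left(M,Q \right)} = -9 + 3 Q$ ($L{\left(M,Q \right)} = - 3 \left(3 - Q\right) = -9 + 3 Q$)
$j{\left(u,U \right)} = 133 + 7 U$ ($j{\left(u,U \right)} = - 7 \left(-19 - U\right) = 133 + 7 U$)
$166 j{\left(A,L{\left(2,3 \right)} - 3 \right)} = 166 \left(133 + 7 \left(\left(-9 + 3 \cdot 3\right) - 3\right)\right) = 166 \left(133 + 7 \left(\left(-9 + 9\right) - 3\right)\right) = 166 \left(133 + 7 \left(0 - 3\right)\right) = 166 \left(133 + 7 \left(-3\right)\right) = 166 \left(133 - 21\right) = 166 \cdot 112 = 18592$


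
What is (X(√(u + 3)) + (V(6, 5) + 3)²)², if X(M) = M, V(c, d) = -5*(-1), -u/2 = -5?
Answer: (64 + √13)² ≈ 4570.5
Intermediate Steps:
u = 10 (u = -2*(-5) = 10)
V(c, d) = 5
(X(√(u + 3)) + (V(6, 5) + 3)²)² = (√(10 + 3) + (5 + 3)²)² = (√13 + 8²)² = (√13 + 64)² = (64 + √13)²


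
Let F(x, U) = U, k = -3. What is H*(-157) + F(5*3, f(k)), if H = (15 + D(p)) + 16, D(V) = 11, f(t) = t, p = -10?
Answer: -6597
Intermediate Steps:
H = 42 (H = (15 + 11) + 16 = 26 + 16 = 42)
H*(-157) + F(5*3, f(k)) = 42*(-157) - 3 = -6594 - 3 = -6597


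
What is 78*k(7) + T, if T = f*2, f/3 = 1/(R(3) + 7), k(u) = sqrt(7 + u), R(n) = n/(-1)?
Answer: 3/2 + 78*sqrt(14) ≈ 293.35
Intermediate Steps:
R(n) = -n (R(n) = n*(-1) = -n)
f = 3/4 (f = 3/(-1*3 + 7) = 3/(-3 + 7) = 3/4 ≈ 0.75000)
T = 3/2 (T = (3/4)*2 = 3/2 ≈ 1.5000)
78*k(7) + T = 78*sqrt(7 + 7) + 3/2 = 78*sqrt(14) + 3/2 = 3/2 + 78*sqrt(14)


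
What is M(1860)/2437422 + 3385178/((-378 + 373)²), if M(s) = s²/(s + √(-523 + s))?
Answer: 4755749892183101918/35121859658275 - 576600*√1337/1404874386331 ≈ 1.3541e+5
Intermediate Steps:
M(s) = s²/(s + √(-523 + s))
M(1860)/2437422 + 3385178/((-378 + 373)²) = (1860²/(1860 + √(-523 + 1860)))/2437422 + 3385178/((-378 + 373)²) = (3459600/(1860 + √1337))*(1/2437422) + 3385178/((-5)²) = 576600/(406237*(1860 + √1337)) + 3385178/25 = 3385178/25 + 576600/(406237*(1860 + √1337))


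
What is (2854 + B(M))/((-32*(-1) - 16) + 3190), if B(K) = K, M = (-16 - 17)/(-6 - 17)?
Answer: 65675/73738 ≈ 0.89065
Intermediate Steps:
M = 33/23 (M = -33/(-23) = -33*(-1/23) = 33/23 ≈ 1.4348)
(2854 + B(M))/((-32*(-1) - 16) + 3190) = (2854 + 33/23)/((-32*(-1) - 16) + 3190) = 65675/(23*((32 - 16) + 3190)) = 65675/(23*(16 + 3190)) = (65675/23)/3206 = (65675/23)*(1/3206) = 65675/73738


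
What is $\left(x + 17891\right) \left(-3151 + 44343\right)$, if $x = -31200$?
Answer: $-548224328$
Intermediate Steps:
$\left(x + 17891\right) \left(-3151 + 44343\right) = \left(-31200 + 17891\right) \left(-3151 + 44343\right) = \left(-13309\right) 41192 = -548224328$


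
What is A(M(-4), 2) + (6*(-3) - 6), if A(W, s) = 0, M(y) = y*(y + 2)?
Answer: -24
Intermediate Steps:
M(y) = y*(2 + y)
A(M(-4), 2) + (6*(-3) - 6) = 0 + (6*(-3) - 6) = 0 + (-18 - 6) = 0 - 24 = -24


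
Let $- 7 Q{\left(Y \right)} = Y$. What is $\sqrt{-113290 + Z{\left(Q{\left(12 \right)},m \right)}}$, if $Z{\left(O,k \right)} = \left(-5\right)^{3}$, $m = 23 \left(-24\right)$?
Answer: $i \sqrt{113415} \approx 336.77 i$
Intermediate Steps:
$Q{\left(Y \right)} = - \frac{Y}{7}$
$m = -552$
$Z{\left(O,k \right)} = -125$
$\sqrt{-113290 + Z{\left(Q{\left(12 \right)},m \right)}} = \sqrt{-113290 - 125} = \sqrt{-113415} = i \sqrt{113415}$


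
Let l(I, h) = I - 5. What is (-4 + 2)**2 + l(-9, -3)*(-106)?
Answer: 1488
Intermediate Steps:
l(I, h) = -5 + I
(-4 + 2)**2 + l(-9, -3)*(-106) = (-4 + 2)**2 + (-5 - 9)*(-106) = (-2)**2 - 14*(-106) = 4 + 1484 = 1488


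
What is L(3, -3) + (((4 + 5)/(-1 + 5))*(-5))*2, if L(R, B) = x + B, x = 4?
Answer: -43/2 ≈ -21.500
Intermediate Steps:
L(R, B) = 4 + B
L(3, -3) + (((4 + 5)/(-1 + 5))*(-5))*2 = (4 - 3) + (((4 + 5)/(-1 + 5))*(-5))*2 = 1 + ((9/4)*(-5))*2 = 1 - 45/4*2 = 1 - 45/2 = -43/2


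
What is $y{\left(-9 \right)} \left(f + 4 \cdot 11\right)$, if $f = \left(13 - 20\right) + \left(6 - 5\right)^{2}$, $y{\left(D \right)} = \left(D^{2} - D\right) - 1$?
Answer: $3382$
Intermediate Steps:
$y{\left(D \right)} = -1 + D^{2} - D$
$f = -6$ ($f = -7 + 1^{2} = -7 + 1 = -6$)
$y{\left(-9 \right)} \left(f + 4 \cdot 11\right) = \left(-1 + \left(-9\right)^{2} - -9\right) \left(-6 + 4 \cdot 11\right) = \left(-1 + 81 + 9\right) \left(-6 + 44\right) = 89 \cdot 38 = 3382$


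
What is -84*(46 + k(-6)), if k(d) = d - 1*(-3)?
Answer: -3612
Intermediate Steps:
k(d) = 3 + d (k(d) = d + 3 = 3 + d)
-84*(46 + k(-6)) = -84*(46 + (3 - 6)) = -84*(46 - 3) = -84*43 = -3612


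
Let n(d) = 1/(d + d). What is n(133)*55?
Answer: 55/266 ≈ 0.20677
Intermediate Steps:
n(d) = 1/(2*d)
n(133)*55 = ((1/2)/133)*55 = ((1/2)*(1/133))*55 = (1/266)*55 = 55/266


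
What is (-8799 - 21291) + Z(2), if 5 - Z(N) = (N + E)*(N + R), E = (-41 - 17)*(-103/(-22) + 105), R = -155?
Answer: -11034050/11 ≈ -1.0031e+6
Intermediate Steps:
E = -69977/11 (E = -58*(-103*(-1/22) + 105) = -58*(103/22 + 105) = -58*2413/22 = -69977/11 ≈ -6361.5)
Z(N) = 5 - (-155 + N)*(-69977/11 + N) (Z(N) = 5 - (N - 69977/11)*(N - 155) = 5 - (-69977/11 + N)*(-155 + N) = 5 - (-155 + N)*(-69977/11 + N))
(-8799 - 21291) + Z(2) = (-8799 - 21291) + (-10846380/11 - 1*2**2 + (71682/11)*2) = -30090 + (-10846380/11 - 1*4 + 143364/11) = -30090 + (-10846380/11 - 4 + 143364/11) = -30090 - 10703060/11 = -11034050/11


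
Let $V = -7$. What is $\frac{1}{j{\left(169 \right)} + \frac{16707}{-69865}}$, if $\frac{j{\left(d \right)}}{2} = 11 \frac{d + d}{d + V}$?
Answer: $\frac{5659065}{258404803} \approx 0.0219$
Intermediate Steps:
$j{\left(d \right)} = \frac{44 d}{-7 + d}$ ($j{\left(d \right)} = 2 \cdot 11 \frac{d + d}{d - 7} = 2 \cdot 11 \frac{2 d}{-7 + d} = 2 \frac{22 d}{-7 + d} = \frac{44 d}{-7 + d}$)
$\frac{1}{j{\left(169 \right)} + \frac{16707}{-69865}} = \frac{1}{44 \cdot 169 \frac{1}{-7 + 169} + \frac{16707}{-69865}} = \frac{1}{44 \cdot 169 \cdot \frac{1}{162} + 16707 \left(- \frac{1}{69865}\right)} = \frac{1}{44 \cdot 169 \cdot \frac{1}{162} - \frac{16707}{69865}} = \frac{1}{\frac{3718}{81} - \frac{16707}{69865}} = \frac{1}{\frac{258404803}{5659065}} = \frac{5659065}{258404803}$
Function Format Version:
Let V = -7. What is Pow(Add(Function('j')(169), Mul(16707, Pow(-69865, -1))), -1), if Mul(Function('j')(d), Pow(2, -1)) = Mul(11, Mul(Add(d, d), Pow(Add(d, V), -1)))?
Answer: Rational(5659065, 258404803) ≈ 0.021900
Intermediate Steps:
Function('j')(d) = Mul(44, d, Pow(Add(-7, d), -1)) (Function('j')(d) = Mul(2, Mul(11, Mul(Add(d, d), Pow(Add(d, -7), -1)))) = Mul(2, Mul(11, Mul(Mul(2, d), Pow(Add(-7, d), -1)))) = Mul(2, Mul(11, Mul(2, d, Pow(Add(-7, d), -1)))) = Mul(2, Mul(22, d, Pow(Add(-7, d), -1))) = Mul(44, d, Pow(Add(-7, d), -1)))
Pow(Add(Function('j')(169), Mul(16707, Pow(-69865, -1))), -1) = Pow(Add(Mul(44, 169, Pow(Add(-7, 169), -1)), Mul(16707, Pow(-69865, -1))), -1) = Pow(Add(Mul(44, 169, Pow(162, -1)), Mul(16707, Rational(-1, 69865))), -1) = Pow(Add(Mul(44, 169, Rational(1, 162)), Rational(-16707, 69865)), -1) = Pow(Add(Rational(3718, 81), Rational(-16707, 69865)), -1) = Pow(Rational(258404803, 5659065), -1) = Rational(5659065, 258404803)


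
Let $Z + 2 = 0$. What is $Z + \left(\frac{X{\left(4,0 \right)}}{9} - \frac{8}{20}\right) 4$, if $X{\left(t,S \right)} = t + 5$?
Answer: $\frac{2}{5} \approx 0.4$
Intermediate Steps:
$X{\left(t,S \right)} = 5 + t$
$Z = -2$ ($Z = -2 + 0 = -2$)
$Z + \left(\frac{X{\left(4,0 \right)}}{9} - \frac{8}{20}\right) 4 = -2 + \left(\frac{5 + 4}{9} - \frac{8}{20}\right) 4 = -2 + \left(9 \cdot \frac{1}{9} - \frac{2}{5}\right) 4 = -2 + \left(1 - \frac{2}{5}\right) 4 = -2 + \frac{3}{5} \cdot 4 = -2 + \frac{12}{5} = \frac{2}{5}$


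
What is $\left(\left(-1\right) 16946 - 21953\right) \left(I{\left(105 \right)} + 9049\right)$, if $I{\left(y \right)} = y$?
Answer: $-356081446$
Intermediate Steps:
$\left(\left(-1\right) 16946 - 21953\right) \left(I{\left(105 \right)} + 9049\right) = \left(\left(-1\right) 16946 - 21953\right) \left(105 + 9049\right) = \left(-16946 - 21953\right) 9154 = \left(-38899\right) 9154 = -356081446$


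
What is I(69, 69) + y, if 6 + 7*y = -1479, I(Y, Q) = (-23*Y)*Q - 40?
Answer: -768286/7 ≈ -1.0976e+5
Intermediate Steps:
I(Y, Q) = -40 - 23*Q*Y (I(Y, Q) = -23*Q*Y - 40 = -40 - 23*Q*Y)
y = -1485/7 (y = -6/7 + (⅐)*(-1479) = -6/7 - 1479/7 = -1485/7 ≈ -212.14)
I(69, 69) + y = (-40 - 23*69*69) - 1485/7 = (-40 - 109503) - 1485/7 = -109543 - 1485/7 = -768286/7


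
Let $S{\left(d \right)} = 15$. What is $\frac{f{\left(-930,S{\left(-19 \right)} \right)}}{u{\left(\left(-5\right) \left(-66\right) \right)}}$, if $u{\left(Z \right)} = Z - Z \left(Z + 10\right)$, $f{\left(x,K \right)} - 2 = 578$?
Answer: $- \frac{58}{11187} \approx -0.0051846$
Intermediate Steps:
$f{\left(x,K \right)} = 580$ ($f{\left(x,K \right)} = 2 + 578 = 580$)
$u{\left(Z \right)} = Z - Z \left(10 + Z\right)$
$\frac{f{\left(-930,S{\left(-19 \right)} \right)}}{u{\left(\left(-5\right) \left(-66\right) \right)}} = \frac{580}{\left(-1\right) \left(\left(-5\right) \left(-66\right)\right) \left(9 - -330\right)} = \frac{580}{\left(-1\right) 330 \left(9 + 330\right)} = \frac{580}{\left(-1\right) 330 \cdot 339} = \frac{580}{-111870} = 580 \left(- \frac{1}{111870}\right) = - \frac{58}{11187}$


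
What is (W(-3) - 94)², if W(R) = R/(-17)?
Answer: 2544025/289 ≈ 8802.9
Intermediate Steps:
W(R) = -R/17 (W(R) = R*(-1/17) = -R/17)
(W(-3) - 94)² = (-1/17*(-3) - 94)² = (3/17 - 94)² = (-1595/17)² = 2544025/289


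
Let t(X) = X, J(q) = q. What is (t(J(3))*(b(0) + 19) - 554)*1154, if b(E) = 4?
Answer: -559690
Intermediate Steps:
(t(J(3))*(b(0) + 19) - 554)*1154 = (3*(4 + 19) - 554)*1154 = (3*23 - 554)*1154 = (69 - 554)*1154 = -485*1154 = -559690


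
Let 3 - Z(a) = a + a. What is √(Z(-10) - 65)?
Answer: I*√42 ≈ 6.4807*I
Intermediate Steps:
Z(a) = 3 - 2*a (Z(a) = 3 - (a + a) = 3 - 2*a)
√(Z(-10) - 65) = √((3 - 2*(-10)) - 65) = √((3 + 20) - 65) = √(23 - 65) = √(-42) = I*√42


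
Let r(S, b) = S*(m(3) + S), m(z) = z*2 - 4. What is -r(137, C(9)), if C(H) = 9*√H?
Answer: -19043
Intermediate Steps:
m(z) = -4 + 2*z (m(z) = 2*z - 4 = -4 + 2*z)
r(S, b) = S*(2 + S) (r(S, b) = S*((-4 + 2*3) + S) = S*((-4 + 6) + S) = S*(2 + S))
-r(137, C(9)) = -137*(2 + 137) = -137*139 = -1*19043 = -19043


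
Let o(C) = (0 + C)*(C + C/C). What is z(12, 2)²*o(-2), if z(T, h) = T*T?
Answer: 41472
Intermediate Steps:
z(T, h) = T²
o(C) = C*(1 + C) (o(C) = C*(C + 1) = C*(1 + C))
z(12, 2)²*o(-2) = (12²)²*(-2*(1 - 2)) = 144²*(-2*(-1)) = 20736*2 = 41472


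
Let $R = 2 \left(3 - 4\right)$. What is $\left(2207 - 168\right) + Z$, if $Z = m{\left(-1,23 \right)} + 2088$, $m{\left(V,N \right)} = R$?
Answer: $4125$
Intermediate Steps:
$R = -2$ ($R = 2 \left(-1\right) = -2$)
$m{\left(V,N \right)} = -2$
$Z = 2086$ ($Z = -2 + 2088 = 2086$)
$\left(2207 - 168\right) + Z = \left(2207 - 168\right) + 2086 = 2039 + 2086 = 4125$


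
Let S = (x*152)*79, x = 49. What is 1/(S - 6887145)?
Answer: -1/6298753 ≈ -1.5876e-7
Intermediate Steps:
S = 588392 (S = (49*152)*79 = 7448*79 = 588392)
1/(S - 6887145) = 1/(588392 - 6887145) = 1/(-6298753) = -1/6298753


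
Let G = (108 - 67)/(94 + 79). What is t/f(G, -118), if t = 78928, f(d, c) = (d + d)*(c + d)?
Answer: -1181118056/835293 ≈ -1414.0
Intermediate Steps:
G = 41/173 ≈ 0.23699
f(d, c) = 2*d*(c + d) (f(d, c) = (2*d)*(c + d) = 2*d*(c + d))
t/f(G, -118) = 78928/((2*(41/173)*(-118 + 41/173))) = 78928/((2*(41/173)*(-20373/173))) = 78928/(-1670586/29929) = 78928*(-29929/1670586) = -1181118056/835293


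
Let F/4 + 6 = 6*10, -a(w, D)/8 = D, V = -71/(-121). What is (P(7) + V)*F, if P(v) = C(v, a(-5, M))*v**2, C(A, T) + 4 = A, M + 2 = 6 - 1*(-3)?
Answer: 3857328/121 ≈ 31879.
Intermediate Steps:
M = 7 (M = -2 + (6 - 1*(-3)) = -2 + (6 + 3) = -2 + 9 = 7)
V = 71/121 (V = -71*(-1/121) = 71/121 ≈ 0.58678)
a(w, D) = -8*D
C(A, T) = -4 + A
F = 216 (F = -24 + 4*(6*10) = -24 + 4*60 = -24 + 240 = 216)
P(v) = v**2*(-4 + v) (P(v) = (-4 + v)*v**2 = v**2*(-4 + v))
(P(7) + V)*F = (7**2*(-4 + 7) + 71/121)*216 = (49*3 + 71/121)*216 = (147 + 71/121)*216 = (17858/121)*216 = 3857328/121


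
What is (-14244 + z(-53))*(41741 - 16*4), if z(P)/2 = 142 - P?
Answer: -577393158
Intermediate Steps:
z(P) = 284 - 2*P (z(P) = 2*(142 - P) = 284 - 2*P)
(-14244 + z(-53))*(41741 - 16*4) = (-14244 + (284 - 2*(-53)))*(41741 - 16*4) = (-14244 + (284 + 106))*(41741 - 64) = (-14244 + 390)*41677 = -13854*41677 = -577393158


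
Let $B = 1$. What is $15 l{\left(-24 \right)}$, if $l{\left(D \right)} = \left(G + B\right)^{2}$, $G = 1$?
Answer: $60$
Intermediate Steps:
$l{\left(D \right)} = 4$ ($l{\left(D \right)} = \left(1 + 1\right)^{2} = 2^{2} = 4$)
$15 l{\left(-24 \right)} = 15 \cdot 4 = 60$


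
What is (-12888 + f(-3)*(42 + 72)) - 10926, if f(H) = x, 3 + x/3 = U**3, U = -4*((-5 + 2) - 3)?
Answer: 4702968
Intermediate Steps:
U = 24 (U = -4*(-3 - 3) = -4*(-6) = 24)
x = 41463 (x = -9 + 3*24**3 = -9 + 3*13824 = -9 + 41472 = 41463)
f(H) = 41463
(-12888 + f(-3)*(42 + 72)) - 10926 = (-12888 + 41463*(42 + 72)) - 10926 = (-12888 + 41463*114) - 10926 = (-12888 + 4726782) - 10926 = 4713894 - 10926 = 4702968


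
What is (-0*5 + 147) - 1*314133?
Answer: -313986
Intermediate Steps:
(-0*5 + 147) - 1*314133 = (-59*0 + 147) - 314133 = (0 + 147) - 314133 = 147 - 314133 = -313986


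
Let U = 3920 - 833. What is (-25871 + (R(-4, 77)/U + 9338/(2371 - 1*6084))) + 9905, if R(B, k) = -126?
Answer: -2905271130/181937 ≈ -15969.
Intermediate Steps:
U = 3087
(-25871 + (R(-4, 77)/U + 9338/(2371 - 1*6084))) + 9905 = (-25871 + (-126/3087 + 9338/(2371 - 1*6084))) + 9905 = (-25871 + (-126*1/3087 + 9338/(2371 - 6084))) + 9905 = (-25871 + (-2/49 + 9338/(-3713))) + 9905 = (-25871 + (-2/49 + 9338*(-1/3713))) + 9905 = (-25871 + (-2/49 - 9338/3713)) + 9905 = (-25871 - 464988/181937) + 9905 = -4707357115/181937 + 9905 = -2905271130/181937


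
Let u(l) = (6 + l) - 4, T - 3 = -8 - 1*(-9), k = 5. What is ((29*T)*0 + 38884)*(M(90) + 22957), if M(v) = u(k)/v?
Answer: 40169835554/45 ≈ 8.9266e+8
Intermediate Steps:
T = 4 (T = 3 + (-8 - 1*(-9)) = 3 + (-8 + 9) = 3 + 1 = 4)
u(l) = 2 + l
M(v) = 7/v (M(v) = (2 + 5)/v = 7/v)
((29*T)*0 + 38884)*(M(90) + 22957) = ((29*4)*0 + 38884)*(7/90 + 22957) = (116*0 + 38884)*(7*(1/90) + 22957) = (0 + 38884)*(7/90 + 22957) = 38884*(2066137/90) = 40169835554/45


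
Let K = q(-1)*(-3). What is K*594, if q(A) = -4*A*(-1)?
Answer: 7128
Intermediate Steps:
q(A) = 4*A
K = 12 (K = (4*(-1))*(-3) = -4*(-3) = 12)
K*594 = 12*594 = 7128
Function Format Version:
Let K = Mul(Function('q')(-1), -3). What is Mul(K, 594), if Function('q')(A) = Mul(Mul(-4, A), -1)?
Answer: 7128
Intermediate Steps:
Function('q')(A) = Mul(4, A)
K = 12 (K = Mul(Mul(4, -1), -3) = Mul(-4, -3) = 12)
Mul(K, 594) = Mul(12, 594) = 7128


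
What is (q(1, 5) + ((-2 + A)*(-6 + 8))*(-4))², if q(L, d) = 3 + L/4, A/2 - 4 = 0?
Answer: 32041/16 ≈ 2002.6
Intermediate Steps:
A = 8 (A = 8 + 2*0 = 8 + 0 = 8)
q(L, d) = 3 + L/4 (q(L, d) = 3 + L*(¼) = 3 + L/4)
(q(1, 5) + ((-2 + A)*(-6 + 8))*(-4))² = ((3 + (¼)*1) + ((-2 + 8)*(-6 + 8))*(-4))² = ((3 + ¼) + (6*2)*(-4))² = (13/4 + 12*(-4))² = (13/4 - 48)² = (-179/4)² = 32041/16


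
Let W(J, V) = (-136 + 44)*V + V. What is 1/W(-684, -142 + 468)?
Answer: -1/29666 ≈ -3.3709e-5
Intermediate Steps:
W(J, V) = -91*V (W(J, V) = -92*V + V = -91*V)
1/W(-684, -142 + 468) = 1/(-91*(-142 + 468)) = 1/(-91*326) = 1/(-29666) = -1/29666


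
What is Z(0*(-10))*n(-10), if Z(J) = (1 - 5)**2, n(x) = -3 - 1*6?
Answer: -144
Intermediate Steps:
n(x) = -9 (n(x) = -3 - 6 = -9)
Z(J) = 16 (Z(J) = (-4)**2 = 16)
Z(0*(-10))*n(-10) = 16*(-9) = -144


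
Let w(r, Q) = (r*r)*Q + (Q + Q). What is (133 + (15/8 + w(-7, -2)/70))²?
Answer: 1395545449/78400 ≈ 17800.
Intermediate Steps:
w(r, Q) = 2*Q + Q*r² (w(r, Q) = r²*Q + 2*Q = Q*r² + 2*Q = 2*Q + Q*r²)
(133 + (15/8 + w(-7, -2)/70))² = (133 + (15/8 - 2*(2 + (-7)²)/70))² = (133 + (15*(⅛) - 2*(2 + 49)*(1/70)))² = (133 + (15/8 - 2*51*(1/70)))² = (133 + (15/8 - 102*1/70))² = (133 + (15/8 - 51/35))² = (133 + 117/280)² = (37357/280)² = 1395545449/78400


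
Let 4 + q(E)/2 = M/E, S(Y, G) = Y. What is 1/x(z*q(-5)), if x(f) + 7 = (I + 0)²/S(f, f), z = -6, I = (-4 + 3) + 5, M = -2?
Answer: -27/179 ≈ -0.15084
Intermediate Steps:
I = 4 (I = -1 + 5 = 4)
q(E) = -8 - 4/E (q(E) = -8 + 2*(-2/E) = -8 - 4/E)
x(f) = -7 + 16/f (x(f) = -7 + (4 + 0)²/f = -7 + 4²/f = -7 + 16/f)
1/x(z*q(-5)) = 1/(-7 + 16/((-6*(-8 - 4/(-5))))) = 1/(-7 + 16/((-6*(-8 - 4*(-⅕))))) = 1/(-7 + 16/((-6*(-8 + ⅘)))) = 1/(-7 + 16/((-6*(-36/5)))) = 1/(-7 + 16/(216/5)) = 1/(-7 + 16*(5/216)) = 1/(-7 + 10/27) = 1/(-179/27) = -27/179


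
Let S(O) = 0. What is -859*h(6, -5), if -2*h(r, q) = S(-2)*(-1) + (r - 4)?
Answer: 859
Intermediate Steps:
h(r, q) = 2 - r/2 (h(r, q) = -(0*(-1) + (r - 4))/2 = -(0 + (-4 + r))/2 = -(-4 + r)/2 = 2 - r/2)
-859*h(6, -5) = -859*(2 - 1/2*6) = -859*(2 - 3) = -859*(-1) = 859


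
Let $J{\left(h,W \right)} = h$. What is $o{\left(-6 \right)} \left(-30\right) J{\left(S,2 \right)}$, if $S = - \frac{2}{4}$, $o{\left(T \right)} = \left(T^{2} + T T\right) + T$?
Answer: $990$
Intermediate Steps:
$o{\left(T \right)} = T + 2 T^{2}$ ($o{\left(T \right)} = \left(T^{2} + T^{2}\right) + T = 2 T^{2} + T = T + 2 T^{2}$)
$S = - \frac{1}{2}$ ($S = \left(-2\right) \frac{1}{4} = - \frac{1}{2} \approx -0.5$)
$o{\left(-6 \right)} \left(-30\right) J{\left(S,2 \right)} = - 6 \left(1 + 2 \left(-6\right)\right) \left(-30\right) \left(- \frac{1}{2}\right) = - 6 \left(1 - 12\right) \left(-30\right) \left(- \frac{1}{2}\right) = \left(-6\right) \left(-11\right) \left(-30\right) \left(- \frac{1}{2}\right) = 66 \left(-30\right) \left(- \frac{1}{2}\right) = \left(-1980\right) \left(- \frac{1}{2}\right) = 990$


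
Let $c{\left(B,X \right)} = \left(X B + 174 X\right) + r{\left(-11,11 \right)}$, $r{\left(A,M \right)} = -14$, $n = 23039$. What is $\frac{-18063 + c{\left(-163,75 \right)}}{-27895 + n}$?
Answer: $\frac{4313}{1214} \approx 3.5527$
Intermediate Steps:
$c{\left(B,X \right)} = -14 + 174 X + B X$ ($c{\left(B,X \right)} = \left(X B + 174 X\right) - 14 = \left(B X + 174 X\right) - 14 = \left(174 X + B X\right) - 14 = -14 + 174 X + B X$)
$\frac{-18063 + c{\left(-163,75 \right)}}{-27895 + n} = \frac{-18063 - -811}{-27895 + 23039} = \frac{-18063 - -811}{-4856} = \left(-18063 + 811\right) \left(- \frac{1}{4856}\right) = \left(-17252\right) \left(- \frac{1}{4856}\right) = \frac{4313}{1214}$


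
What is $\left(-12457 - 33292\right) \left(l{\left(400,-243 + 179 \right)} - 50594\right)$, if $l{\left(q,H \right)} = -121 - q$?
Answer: $2338460135$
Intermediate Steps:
$\left(-12457 - 33292\right) \left(l{\left(400,-243 + 179 \right)} - 50594\right) = \left(-12457 - 33292\right) \left(\left(-121 - 400\right) - 50594\right) = - 45749 \left(\left(-121 - 400\right) - 50594\right) = - 45749 \left(-521 - 50594\right) = \left(-45749\right) \left(-51115\right) = 2338460135$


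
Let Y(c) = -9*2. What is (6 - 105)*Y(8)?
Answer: 1782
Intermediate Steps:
Y(c) = -18
(6 - 105)*Y(8) = (6 - 105)*(-18) = -99*(-18) = 1782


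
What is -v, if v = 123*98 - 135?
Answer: -11919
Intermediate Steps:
v = 11919 (v = 12054 - 135 = 11919)
-v = -1*11919 = -11919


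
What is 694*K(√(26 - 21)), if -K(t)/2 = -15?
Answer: 20820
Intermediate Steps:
K(t) = 30 (K(t) = -2*(-15) = 30)
694*K(√(26 - 21)) = 694*30 = 20820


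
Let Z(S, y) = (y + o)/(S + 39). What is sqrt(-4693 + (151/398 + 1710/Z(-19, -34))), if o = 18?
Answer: I*sqrt(270479606)/199 ≈ 82.645*I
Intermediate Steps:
Z(S, y) = (18 + y)/(39 + S) (Z(S, y) = (y + 18)/(S + 39) = (18 + y)/(39 + S))
sqrt(-4693 + (151/398 + 1710/Z(-19, -34))) = sqrt(-4693 + (151/398 + 1710/(((18 - 34)/(39 - 19))))) = sqrt(-4693 + (151*(1/398) + 1710/((-16/20)))) = sqrt(-4693 + (151/398 + 1710/(((1/20)*(-16))))) = sqrt(-4693 + (151/398 + 1710/(-4/5))) = sqrt(-4693 + (151/398 + 1710*(-5/4))) = sqrt(-4693 + (151/398 - 4275/2)) = sqrt(-4693 - 425287/199) = sqrt(-1359194/199) = I*sqrt(270479606)/199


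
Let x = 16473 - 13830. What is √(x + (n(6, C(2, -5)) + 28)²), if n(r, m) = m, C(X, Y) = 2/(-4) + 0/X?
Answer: √13597/2 ≈ 58.303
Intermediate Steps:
C(X, Y) = -½ (C(X, Y) = 2*(-¼) + 0 = -½ + 0 = -½)
x = 2643
√(x + (n(6, C(2, -5)) + 28)²) = √(2643 + (-½ + 28)²) = √(2643 + (55/2)²) = √(2643 + 3025/4) = √(13597/4) = √13597/2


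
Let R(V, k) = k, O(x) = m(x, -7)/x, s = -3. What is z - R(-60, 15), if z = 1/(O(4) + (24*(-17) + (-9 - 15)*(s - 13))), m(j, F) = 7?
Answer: -1339/89 ≈ -15.045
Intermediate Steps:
O(x) = 7/x
z = -4/89 (z = 1/(7/4 + (24*(-17) + (-9 - 15)*(-3 - 13))) = 1/(7*(¼) + (-408 - 24*(-16))) = 1/(7/4 + (-408 + 384)) = 1/(7/4 - 24) = 1/(-89/4) = -4/89 ≈ -0.044944)
z - R(-60, 15) = -4/89 - 1*15 = -4/89 - 15 = -1339/89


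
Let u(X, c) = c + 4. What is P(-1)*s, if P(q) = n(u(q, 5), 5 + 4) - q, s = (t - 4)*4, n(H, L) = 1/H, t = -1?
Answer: -200/9 ≈ -22.222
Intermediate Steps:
u(X, c) = 4 + c
n(H, L) = 1/H
s = -20 (s = (-1 - 4)*4 = -5*4 = -20)
P(q) = 1/9 - q (P(q) = 1/(4 + 5) - q = 1/9 - q)
P(-1)*s = (1/9 - 1*(-1))*(-20) = (1/9 + 1)*(-20) = (10/9)*(-20) = -200/9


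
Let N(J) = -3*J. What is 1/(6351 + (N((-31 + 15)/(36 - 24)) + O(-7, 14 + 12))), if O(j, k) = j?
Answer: 1/6348 ≈ 0.00015753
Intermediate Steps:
1/(6351 + (N((-31 + 15)/(36 - 24)) + O(-7, 14 + 12))) = 1/(6351 + (-3*(-31 + 15)/(36 - 24) - 7)) = 1/(6351 + (-(-48)/12 - 7)) = 1/(6351 + (-3*(-4/3) - 7)) = 1/(6351 + (4 - 7)) = 1/(6351 - 3) = 1/6348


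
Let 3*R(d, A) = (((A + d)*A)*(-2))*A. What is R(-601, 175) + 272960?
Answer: 8970460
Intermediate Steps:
R(d, A) = -2*A²*(A + d)/3 (R(d, A) = ((((A + d)*A)*(-2))*A)/3 = (((A*(A + d))*(-2))*A)/3 = ((-2*A*(A + d))*A)/3 = (-2*A²*(A + d))/3 = -2*A²*(A + d)/3)
R(-601, 175) + 272960 = (⅔)*175²*(-1*175 - 1*(-601)) + 272960 = (⅔)*30625*(-175 + 601) + 272960 = (⅔)*30625*426 + 272960 = 8697500 + 272960 = 8970460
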